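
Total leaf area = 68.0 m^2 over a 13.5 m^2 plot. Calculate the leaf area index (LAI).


Formula: LAI = total leaf area / ground area  (dimensionless)
LAI = 68.0 m^2 / 13.5 m^2
LAI = 5.04

5.04


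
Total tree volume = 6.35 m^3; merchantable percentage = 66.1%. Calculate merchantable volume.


Formula: MV = V_total * (merchantable_pct / 100)
Merchantable fraction = 66.1% / 100 = 0.661
MV = 6.35 m^3 * 0.661 = 4.197 m^3

4.197


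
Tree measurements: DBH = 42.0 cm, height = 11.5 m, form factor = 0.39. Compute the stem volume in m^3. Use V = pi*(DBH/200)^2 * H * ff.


Formula: V = pi * (DBH/200)^2 * H * ff
Radius = DBH/200 = 42.0/200 = 0.21 m
Radius^2 = 0.21^2 = 0.0441 m^2
V = pi * 0.0441 * 11.5 * 0.39
V = 0.621 m^3

0.621


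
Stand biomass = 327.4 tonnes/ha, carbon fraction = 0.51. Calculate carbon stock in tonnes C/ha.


Formula: Carbon Stock = Biomass * Carbon Fraction
C = 327.4 t/ha * 0.51
C = 167.0 t C/ha

167.0


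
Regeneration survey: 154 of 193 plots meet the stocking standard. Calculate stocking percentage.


Formula: Stocking % = stocked plots / total plots * 100
Stocking = 154 / 193 * 100
Stocking = 0.7979 * 100 = 79.8%

79.8


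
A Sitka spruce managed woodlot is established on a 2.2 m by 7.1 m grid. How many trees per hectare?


Formula: TPH = 10000 m^2/ha / (spacing_x * spacing_y)
Area per tree = 2.2 m * 7.1 m = 15.62 m^2
TPH = 10000 / 15.62 = 640 trees/ha

640


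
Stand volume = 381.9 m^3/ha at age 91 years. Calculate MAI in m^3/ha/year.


Formula: MAI = Total Volume / Stand Age
MAI = 381.9 m^3/ha / 91 years
MAI = 4.2 m^3/ha/year

4.2


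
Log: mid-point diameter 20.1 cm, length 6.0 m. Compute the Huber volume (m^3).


Huber: V = Am * L,  Am = pi*(Dm/200)^2
Am = pi*(20.1/200)^2 = 0.031731 m^2
V = 0.031731*6.0 = 0.1904 m^3

0.1904


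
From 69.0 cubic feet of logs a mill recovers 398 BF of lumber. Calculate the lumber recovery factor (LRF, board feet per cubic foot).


Formula: LRF = Lumber Output (BF) / Log Input (ft^3)
LRF = 398 BF / 69.0 ft^3
LRF = 5.77 BF/ft^3

5.77


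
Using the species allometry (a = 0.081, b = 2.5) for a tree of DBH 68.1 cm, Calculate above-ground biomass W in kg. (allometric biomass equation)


Formula: W = a * DBH^b  (allometric power law)
DBH^b = 68.1^2.5 = 38270.8211
W = 0.081 * 38270.8211 = 3099.9 kg

3099.9


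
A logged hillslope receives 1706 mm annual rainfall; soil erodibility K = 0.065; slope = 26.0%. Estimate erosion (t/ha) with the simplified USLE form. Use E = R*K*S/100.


Formula: E = R * K * S / 100  (simplified USLE)
R * K = 1706 * 0.065 = 110.89
E = 110.89 * 26.0 / 100 = 28.83 t/ha

28.83


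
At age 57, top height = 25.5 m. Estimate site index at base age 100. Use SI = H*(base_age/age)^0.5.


Formula: SI = H_dom * (base_age / age)^0.5
Age ratio = 100 / 57 = 1.75439
sqrt(age_ratio) = 1.32453
SI = 25.5 * 1.32453 = 33.8 m

33.8


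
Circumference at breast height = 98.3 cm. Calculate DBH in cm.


Formula: DBH = C / pi
DBH = 98.3 / pi
pi = 3.14159...
DBH = 31.3 cm

31.3


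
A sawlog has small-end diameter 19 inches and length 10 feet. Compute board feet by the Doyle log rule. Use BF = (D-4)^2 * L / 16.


Doyle: BF = (D - 4)^2 * L / 16
Adjusted diameter = 19 - 4 = 15 in
(D-4)^2 = 15^2 = 225
BF = 225 * 10 / 16 = 141 BF

141


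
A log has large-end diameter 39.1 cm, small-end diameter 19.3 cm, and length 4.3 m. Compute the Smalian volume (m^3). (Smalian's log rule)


Smalian: V = (A1 + A2)/2 * L,  A = pi*(D/200)^2
A1 = pi*(39.1/200)^2 = 0.120072 m^2
A2 = pi*(19.3/200)^2 = 0.029255 m^2
V = (0.120072+0.029255)/2*4.3 = 0.3211 m^3

0.3211


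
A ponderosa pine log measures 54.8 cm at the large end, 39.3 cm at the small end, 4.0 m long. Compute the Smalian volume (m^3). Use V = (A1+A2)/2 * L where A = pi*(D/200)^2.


Smalian: V = (A1 + A2)/2 * L,  A = pi*(D/200)^2
A1 = pi*(54.8/200)^2 = 0.235858 m^2
A2 = pi*(39.3/200)^2 = 0.121304 m^2
V = (0.235858+0.121304)/2*4.0 = 0.7143 m^3

0.7143


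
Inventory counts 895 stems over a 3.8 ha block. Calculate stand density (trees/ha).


Formula: Stand Density = N_trees / Area_ha
Density = 895 trees / 3.8 ha
Density = 236 trees/ha

236


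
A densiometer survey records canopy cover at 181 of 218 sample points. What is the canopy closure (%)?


Formula: Canopy closure = covered points / total points * 100
Closure = 181 / 218 * 100
Closure = 0.8303 * 100 = 83.0%

83.0


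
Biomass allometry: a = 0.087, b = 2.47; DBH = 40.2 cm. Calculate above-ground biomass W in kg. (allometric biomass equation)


Formula: W = a * DBH^b  (allometric power law)
DBH^b = 40.2^2.47 = 9171.4574
W = 0.087 * 9171.4574 = 797.9 kg

797.9


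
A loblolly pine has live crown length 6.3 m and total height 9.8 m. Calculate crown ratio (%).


Formula: Crown Ratio = (Crown Length / Total Height) * 100
CR = (6.3 m / 9.8 m) * 100
CR = 0.6429 * 100 = 64.3%

64.3


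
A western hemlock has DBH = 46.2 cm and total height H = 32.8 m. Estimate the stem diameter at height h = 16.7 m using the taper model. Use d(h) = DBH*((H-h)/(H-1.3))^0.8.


Taper: d(h) = DBH * ((H - h) / (H - 1.3))^0.8
Numerator = H - h = 32.8 - 16.7 = 16.1 m
Denominator = H - 1.3 = 32.8 - 1.3 = 31.5 m
Ratio = 16.1 / 31.5 = 0.51111
d = 46.2 * 0.51111^0.8 = 27.0 cm

27.0


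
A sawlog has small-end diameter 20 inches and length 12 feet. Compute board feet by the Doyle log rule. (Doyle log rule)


Doyle: BF = (D - 4)^2 * L / 16
Adjusted diameter = 20 - 4 = 16 in
(D-4)^2 = 16^2 = 256
BF = 256 * 12 / 16 = 192 BF

192


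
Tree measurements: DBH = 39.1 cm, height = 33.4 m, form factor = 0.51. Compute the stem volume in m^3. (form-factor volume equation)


Formula: V = pi * (DBH/200)^2 * H * ff
Radius = DBH/200 = 39.1/200 = 0.1955 m
Radius^2 = 0.1955^2 = 0.03822025 m^2
V = pi * 0.03822025 * 33.4 * 0.51
V = 2.045 m^3

2.045


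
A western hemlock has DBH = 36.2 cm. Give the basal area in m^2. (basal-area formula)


Formula: BA = pi * (DBH/2)^2 / 10000  (cm^2 to m^2)
Radius = DBH/2 = 36.2/2 = 18.1 cm
BA = pi * 18.1^2 / 10000
   = 1029.2172 cm^2 / 10000
   = 0.1029 m^2

0.1029


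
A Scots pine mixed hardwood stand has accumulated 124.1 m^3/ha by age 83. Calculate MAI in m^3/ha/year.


Formula: MAI = Total Volume / Stand Age
MAI = 124.1 m^3/ha / 83 years
MAI = 1.5 m^3/ha/year

1.5


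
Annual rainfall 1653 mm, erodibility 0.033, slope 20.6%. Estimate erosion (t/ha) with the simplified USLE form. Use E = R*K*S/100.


Formula: E = R * K * S / 100  (simplified USLE)
R * K = 1653 * 0.033 = 54.549
E = 54.549 * 20.6 / 100 = 11.24 t/ha

11.24


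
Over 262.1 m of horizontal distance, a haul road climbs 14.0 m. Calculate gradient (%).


Formula: Gradient = rise / run * 100
Gradient = 14.0 / 262.1 * 100 = 5.3%

5.3


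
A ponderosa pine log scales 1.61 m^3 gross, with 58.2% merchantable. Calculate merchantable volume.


Formula: MV = V_total * (merchantable_pct / 100)
Merchantable fraction = 58.2% / 100 = 0.582
MV = 1.61 m^3 * 0.582 = 0.937 m^3

0.937


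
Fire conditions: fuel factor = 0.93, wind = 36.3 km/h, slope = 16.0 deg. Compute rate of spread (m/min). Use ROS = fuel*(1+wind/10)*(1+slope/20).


Formula: ROS = fuel * (1 + wind/10) * (1 + slope/20)
Wind factor = 1 + 36.3/10 = 4.63
Slope factor = 1 + 16.0/20 = 1.8
ROS = 0.93 * 4.63 * 1.8 = 7.75 m/min

7.75


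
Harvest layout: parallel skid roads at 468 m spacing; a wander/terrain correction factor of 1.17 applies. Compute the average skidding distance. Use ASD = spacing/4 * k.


Formula: ASD = (spacing / 4) * correction
Uncorrected distance = spacing / 4 = 468 / 4 = 117 m
ASD = 117 * 1.17 = 137 m

137


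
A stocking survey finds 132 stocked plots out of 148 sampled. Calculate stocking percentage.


Formula: Stocking % = stocked plots / total plots * 100
Stocking = 132 / 148 * 100
Stocking = 0.8919 * 100 = 89.2%

89.2


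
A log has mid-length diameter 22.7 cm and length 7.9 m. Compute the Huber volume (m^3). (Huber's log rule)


Huber: V = Am * L,  Am = pi*(Dm/200)^2
Am = pi*(22.7/200)^2 = 0.040471 m^2
V = 0.040471*7.9 = 0.3197 m^3

0.3197


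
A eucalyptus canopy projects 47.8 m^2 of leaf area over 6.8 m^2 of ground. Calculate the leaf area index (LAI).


Formula: LAI = total leaf area / ground area  (dimensionless)
LAI = 47.8 m^2 / 6.8 m^2
LAI = 7.03

7.03


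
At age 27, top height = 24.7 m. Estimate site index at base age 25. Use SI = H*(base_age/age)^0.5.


Formula: SI = H_dom * (base_age / age)^0.5
Age ratio = 25 / 27 = 0.92593
sqrt(age_ratio) = 0.96225
SI = 24.7 * 0.96225 = 23.8 m

23.8


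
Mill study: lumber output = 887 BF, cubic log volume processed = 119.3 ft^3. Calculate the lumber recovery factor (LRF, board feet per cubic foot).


Formula: LRF = Lumber Output (BF) / Log Input (ft^3)
LRF = 887 BF / 119.3 ft^3
LRF = 7.44 BF/ft^3

7.44


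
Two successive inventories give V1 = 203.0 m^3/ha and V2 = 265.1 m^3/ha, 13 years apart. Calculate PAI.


Formula: PAI = (V_T2 - V_T1) / (T2 - T1)
Volume increment = 265.1 - 203.0 = 62.1 m^3/ha
PAI = 62.1 / 13 = 4.78 m^3/ha/year

4.78


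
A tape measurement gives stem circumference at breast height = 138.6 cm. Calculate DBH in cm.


Formula: DBH = C / pi
DBH = 138.6 / pi
pi = 3.14159...
DBH = 44.1 cm

44.1


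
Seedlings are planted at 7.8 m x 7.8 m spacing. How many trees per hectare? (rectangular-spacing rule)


Formula: TPH = 10000 m^2/ha / (spacing_x * spacing_y)
Area per tree = 7.8 m * 7.8 m = 60.84 m^2
TPH = 10000 / 60.84 = 164 trees/ha

164


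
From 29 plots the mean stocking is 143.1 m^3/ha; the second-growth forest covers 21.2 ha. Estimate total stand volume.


Formula: Total Volume = Mean Volume per ha * Total Area
Total Volume = 143.1 m^3/ha * 21.2 ha
Total Volume = 3034 m^3

3034


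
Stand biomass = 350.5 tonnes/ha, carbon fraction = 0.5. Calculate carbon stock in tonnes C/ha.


Formula: Carbon Stock = Biomass * Carbon Fraction
C = 350.5 t/ha * 0.5
C = 175.3 t C/ha

175.3


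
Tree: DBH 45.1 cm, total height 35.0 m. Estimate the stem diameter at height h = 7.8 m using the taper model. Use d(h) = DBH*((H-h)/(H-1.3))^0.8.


Taper: d(h) = DBH * ((H - h) / (H - 1.3))^0.8
Numerator = H - h = 35.0 - 7.8 = 27.2 m
Denominator = H - 1.3 = 35.0 - 1.3 = 33.7 m
Ratio = 27.2 / 33.7 = 0.80712
d = 45.1 * 0.80712^0.8 = 38.0 cm

38.0


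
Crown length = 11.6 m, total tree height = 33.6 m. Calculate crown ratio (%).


Formula: Crown Ratio = (Crown Length / Total Height) * 100
CR = (11.6 m / 33.6 m) * 100
CR = 0.3452 * 100 = 34.5%

34.5


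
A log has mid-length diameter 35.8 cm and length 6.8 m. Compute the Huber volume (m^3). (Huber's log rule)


Huber: V = Am * L,  Am = pi*(Dm/200)^2
Am = pi*(35.8/200)^2 = 0.10066 m^2
V = 0.10066*6.8 = 0.6845 m^3

0.6845


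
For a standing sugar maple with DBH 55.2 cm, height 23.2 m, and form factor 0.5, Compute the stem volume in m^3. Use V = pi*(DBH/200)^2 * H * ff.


Formula: V = pi * (DBH/200)^2 * H * ff
Radius = DBH/200 = 55.2/200 = 0.276 m
Radius^2 = 0.276^2 = 0.076176 m^2
V = pi * 0.076176 * 23.2 * 0.5
V = 2.776 m^3

2.776


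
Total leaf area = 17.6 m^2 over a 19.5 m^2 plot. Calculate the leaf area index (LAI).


Formula: LAI = total leaf area / ground area  (dimensionless)
LAI = 17.6 m^2 / 19.5 m^2
LAI = 0.9

0.9


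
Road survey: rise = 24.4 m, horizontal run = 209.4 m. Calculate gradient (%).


Formula: Gradient = rise / run * 100
Gradient = 24.4 / 209.4 * 100 = 11.7%

11.7


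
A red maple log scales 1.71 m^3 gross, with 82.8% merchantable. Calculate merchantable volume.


Formula: MV = V_total * (merchantable_pct / 100)
Merchantable fraction = 82.8% / 100 = 0.828
MV = 1.71 m^3 * 0.828 = 1.416 m^3

1.416


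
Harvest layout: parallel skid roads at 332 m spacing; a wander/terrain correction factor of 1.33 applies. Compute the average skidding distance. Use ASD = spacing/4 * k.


Formula: ASD = (spacing / 4) * correction
Uncorrected distance = spacing / 4 = 332 / 4 = 83 m
ASD = 83 * 1.33 = 110 m

110


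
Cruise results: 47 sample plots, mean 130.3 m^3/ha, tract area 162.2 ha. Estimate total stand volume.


Formula: Total Volume = Mean Volume per ha * Total Area
Total Volume = 130.3 m^3/ha * 162.2 ha
Total Volume = 21135 m^3

21135


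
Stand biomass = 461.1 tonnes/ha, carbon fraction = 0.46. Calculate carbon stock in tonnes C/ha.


Formula: Carbon Stock = Biomass * Carbon Fraction
C = 461.1 t/ha * 0.46
C = 212.1 t C/ha

212.1


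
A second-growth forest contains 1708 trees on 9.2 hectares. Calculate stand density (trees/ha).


Formula: Stand Density = N_trees / Area_ha
Density = 1708 trees / 9.2 ha
Density = 186 trees/ha

186


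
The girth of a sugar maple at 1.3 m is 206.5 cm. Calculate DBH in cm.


Formula: DBH = C / pi
DBH = 206.5 / pi
pi = 3.14159...
DBH = 65.7 cm

65.7


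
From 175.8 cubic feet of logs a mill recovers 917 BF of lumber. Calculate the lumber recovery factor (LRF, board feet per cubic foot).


Formula: LRF = Lumber Output (BF) / Log Input (ft^3)
LRF = 917 BF / 175.8 ft^3
LRF = 5.22 BF/ft^3

5.22


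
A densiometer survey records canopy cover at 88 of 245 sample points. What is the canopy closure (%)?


Formula: Canopy closure = covered points / total points * 100
Closure = 88 / 245 * 100
Closure = 0.3592 * 100 = 35.9%

35.9


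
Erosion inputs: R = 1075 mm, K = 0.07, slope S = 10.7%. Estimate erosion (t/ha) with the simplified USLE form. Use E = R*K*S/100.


Formula: E = R * K * S / 100  (simplified USLE)
R * K = 1075 * 0.07 = 75.25
E = 75.25 * 10.7 / 100 = 8.05 t/ha

8.05


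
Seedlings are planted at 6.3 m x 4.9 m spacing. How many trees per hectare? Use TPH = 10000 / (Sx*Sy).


Formula: TPH = 10000 m^2/ha / (spacing_x * spacing_y)
Area per tree = 6.3 m * 4.9 m = 30.87 m^2
TPH = 10000 / 30.87 = 324 trees/ha

324


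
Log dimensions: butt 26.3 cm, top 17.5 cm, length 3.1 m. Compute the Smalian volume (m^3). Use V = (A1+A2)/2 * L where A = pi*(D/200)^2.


Smalian: V = (A1 + A2)/2 * L,  A = pi*(D/200)^2
A1 = pi*(26.3/200)^2 = 0.054325 m^2
A2 = pi*(17.5/200)^2 = 0.024053 m^2
V = (0.054325+0.024053)/2*3.1 = 0.1215 m^3

0.1215


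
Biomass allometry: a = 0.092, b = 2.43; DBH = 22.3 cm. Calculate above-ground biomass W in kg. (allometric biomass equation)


Formula: W = a * DBH^b  (allometric power law)
DBH^b = 22.3^2.43 = 1889.6476
W = 0.092 * 1889.6476 = 173.8 kg

173.8


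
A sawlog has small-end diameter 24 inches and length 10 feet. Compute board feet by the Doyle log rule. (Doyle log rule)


Doyle: BF = (D - 4)^2 * L / 16
Adjusted diameter = 24 - 4 = 20 in
(D-4)^2 = 20^2 = 400
BF = 400 * 10 / 16 = 250 BF

250


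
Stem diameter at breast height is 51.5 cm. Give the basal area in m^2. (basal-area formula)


Formula: BA = pi * (DBH/2)^2 / 10000  (cm^2 to m^2)
Radius = DBH/2 = 51.5/2 = 25.75 cm
BA = pi * 25.75^2 / 10000
   = 2083.0723 cm^2 / 10000
   = 0.2083 m^2

0.2083


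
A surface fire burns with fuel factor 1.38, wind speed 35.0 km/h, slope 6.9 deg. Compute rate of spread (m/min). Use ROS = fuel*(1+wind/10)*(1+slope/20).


Formula: ROS = fuel * (1 + wind/10) * (1 + slope/20)
Wind factor = 1 + 35.0/10 = 4.5
Slope factor = 1 + 6.9/20 = 1.345
ROS = 1.38 * 4.5 * 1.345 = 8.35 m/min

8.35


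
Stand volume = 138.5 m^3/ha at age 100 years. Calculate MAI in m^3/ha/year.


Formula: MAI = Total Volume / Stand Age
MAI = 138.5 m^3/ha / 100 years
MAI = 1.39 m^3/ha/year

1.39


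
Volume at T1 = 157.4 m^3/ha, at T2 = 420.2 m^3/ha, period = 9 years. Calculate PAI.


Formula: PAI = (V_T2 - V_T1) / (T2 - T1)
Volume increment = 420.2 - 157.4 = 262.8 m^3/ha
PAI = 262.8 / 9 = 29.2 m^3/ha/year

29.2


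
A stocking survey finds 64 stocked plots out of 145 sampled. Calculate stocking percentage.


Formula: Stocking % = stocked plots / total plots * 100
Stocking = 64 / 145 * 100
Stocking = 0.4414 * 100 = 44.1%

44.1


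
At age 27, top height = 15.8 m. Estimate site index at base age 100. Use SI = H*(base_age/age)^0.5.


Formula: SI = H_dom * (base_age / age)^0.5
Age ratio = 100 / 27 = 3.7037
sqrt(age_ratio) = 1.9245
SI = 15.8 * 1.9245 = 30.4 m

30.4


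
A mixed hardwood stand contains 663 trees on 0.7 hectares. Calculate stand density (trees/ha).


Formula: Stand Density = N_trees / Area_ha
Density = 663 trees / 0.7 ha
Density = 947 trees/ha

947


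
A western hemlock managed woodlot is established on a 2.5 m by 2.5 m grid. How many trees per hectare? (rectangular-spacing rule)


Formula: TPH = 10000 m^2/ha / (spacing_x * spacing_y)
Area per tree = 2.5 m * 2.5 m = 6.25 m^2
TPH = 10000 / 6.25 = 1600 trees/ha

1600


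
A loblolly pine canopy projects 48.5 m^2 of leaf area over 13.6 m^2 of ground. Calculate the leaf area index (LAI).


Formula: LAI = total leaf area / ground area  (dimensionless)
LAI = 48.5 m^2 / 13.6 m^2
LAI = 3.57

3.57


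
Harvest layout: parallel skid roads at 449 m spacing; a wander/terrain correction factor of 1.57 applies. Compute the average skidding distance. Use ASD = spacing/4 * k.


Formula: ASD = (spacing / 4) * correction
Uncorrected distance = spacing / 4 = 449 / 4 = 112.25 m
ASD = 112.25 * 1.57 = 176 m

176


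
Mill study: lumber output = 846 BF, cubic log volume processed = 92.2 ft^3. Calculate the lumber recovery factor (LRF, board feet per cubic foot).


Formula: LRF = Lumber Output (BF) / Log Input (ft^3)
LRF = 846 BF / 92.2 ft^3
LRF = 9.18 BF/ft^3

9.18


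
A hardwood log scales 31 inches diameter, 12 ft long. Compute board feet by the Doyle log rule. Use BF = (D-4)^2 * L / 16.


Doyle: BF = (D - 4)^2 * L / 16
Adjusted diameter = 31 - 4 = 27 in
(D-4)^2 = 27^2 = 729
BF = 729 * 12 / 16 = 547 BF

547


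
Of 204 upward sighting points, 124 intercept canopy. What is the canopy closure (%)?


Formula: Canopy closure = covered points / total points * 100
Closure = 124 / 204 * 100
Closure = 0.6078 * 100 = 60.8%

60.8


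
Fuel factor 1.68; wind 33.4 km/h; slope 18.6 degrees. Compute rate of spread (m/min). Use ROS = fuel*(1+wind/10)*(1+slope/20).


Formula: ROS = fuel * (1 + wind/10) * (1 + slope/20)
Wind factor = 1 + 33.4/10 = 4.34
Slope factor = 1 + 18.6/20 = 1.93
ROS = 1.68 * 4.34 * 1.93 = 14.07 m/min

14.07


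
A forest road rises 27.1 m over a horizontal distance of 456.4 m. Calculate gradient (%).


Formula: Gradient = rise / run * 100
Gradient = 27.1 / 456.4 * 100 = 5.9%

5.9


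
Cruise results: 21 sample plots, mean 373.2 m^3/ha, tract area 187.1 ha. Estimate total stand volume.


Formula: Total Volume = Mean Volume per ha * Total Area
Total Volume = 373.2 m^3/ha * 187.1 ha
Total Volume = 69826 m^3

69826


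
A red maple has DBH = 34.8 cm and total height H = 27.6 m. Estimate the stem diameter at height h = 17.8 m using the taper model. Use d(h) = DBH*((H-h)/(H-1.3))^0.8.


Taper: d(h) = DBH * ((H - h) / (H - 1.3))^0.8
Numerator = H - h = 27.6 - 17.8 = 9.8 m
Denominator = H - 1.3 = 27.6 - 1.3 = 26.3 m
Ratio = 9.8 / 26.3 = 0.37262
d = 34.8 * 0.37262^0.8 = 15.8 cm

15.8


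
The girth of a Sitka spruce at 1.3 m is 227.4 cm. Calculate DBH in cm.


Formula: DBH = C / pi
DBH = 227.4 / pi
pi = 3.14159...
DBH = 72.4 cm

72.4


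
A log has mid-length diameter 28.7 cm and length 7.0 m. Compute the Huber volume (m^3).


Huber: V = Am * L,  Am = pi*(Dm/200)^2
Am = pi*(28.7/200)^2 = 0.064692 m^2
V = 0.064692*7.0 = 0.4528 m^3

0.4528


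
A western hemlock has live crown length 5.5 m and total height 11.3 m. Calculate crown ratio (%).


Formula: Crown Ratio = (Crown Length / Total Height) * 100
CR = (5.5 m / 11.3 m) * 100
CR = 0.4867 * 100 = 48.7%

48.7


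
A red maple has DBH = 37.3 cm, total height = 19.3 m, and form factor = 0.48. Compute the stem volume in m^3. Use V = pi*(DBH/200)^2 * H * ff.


Formula: V = pi * (DBH/200)^2 * H * ff
Radius = DBH/200 = 37.3/200 = 0.1865 m
Radius^2 = 0.1865^2 = 0.03478225 m^2
V = pi * 0.03478225 * 19.3 * 0.48
V = 1.012 m^3

1.012


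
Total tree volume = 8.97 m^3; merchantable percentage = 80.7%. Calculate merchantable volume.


Formula: MV = V_total * (merchantable_pct / 100)
Merchantable fraction = 80.7% / 100 = 0.807
MV = 8.97 m^3 * 0.807 = 7.239 m^3

7.239


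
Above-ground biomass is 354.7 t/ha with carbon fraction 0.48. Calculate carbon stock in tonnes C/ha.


Formula: Carbon Stock = Biomass * Carbon Fraction
C = 354.7 t/ha * 0.48
C = 170.3 t C/ha

170.3


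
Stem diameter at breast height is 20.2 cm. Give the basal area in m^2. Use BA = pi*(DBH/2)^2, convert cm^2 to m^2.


Formula: BA = pi * (DBH/2)^2 / 10000  (cm^2 to m^2)
Radius = DBH/2 = 20.2/2 = 10.1 cm
BA = pi * 10.1^2 / 10000
   = 320.4739 cm^2 / 10000
   = 0.032 m^2

0.032


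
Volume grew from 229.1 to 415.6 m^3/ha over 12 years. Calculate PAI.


Formula: PAI = (V_T2 - V_T1) / (T2 - T1)
Volume increment = 415.6 - 229.1 = 186.5 m^3/ha
PAI = 186.5 / 12 = 15.54 m^3/ha/year

15.54


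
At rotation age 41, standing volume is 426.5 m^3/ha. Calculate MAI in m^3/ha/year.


Formula: MAI = Total Volume / Stand Age
MAI = 426.5 m^3/ha / 41 years
MAI = 10.4 m^3/ha/year

10.4


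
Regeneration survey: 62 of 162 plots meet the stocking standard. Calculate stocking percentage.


Formula: Stocking % = stocked plots / total plots * 100
Stocking = 62 / 162 * 100
Stocking = 0.3827 * 100 = 38.3%

38.3


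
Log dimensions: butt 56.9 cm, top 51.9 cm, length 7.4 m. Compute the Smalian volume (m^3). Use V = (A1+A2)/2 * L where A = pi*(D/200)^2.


Smalian: V = (A1 + A2)/2 * L,  A = pi*(D/200)^2
A1 = pi*(56.9/200)^2 = 0.254281 m^2
A2 = pi*(51.9/200)^2 = 0.211556 m^2
V = (0.254281+0.211556)/2*7.4 = 1.7236 m^3

1.7236


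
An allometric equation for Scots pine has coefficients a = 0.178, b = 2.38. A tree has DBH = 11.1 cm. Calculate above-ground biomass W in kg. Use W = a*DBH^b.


Formula: W = a * DBH^b  (allometric power law)
DBH^b = 11.1^2.38 = 307.5167
W = 0.178 * 307.5167 = 54.7 kg

54.7


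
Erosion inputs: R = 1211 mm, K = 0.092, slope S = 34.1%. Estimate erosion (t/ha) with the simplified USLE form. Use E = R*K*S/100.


Formula: E = R * K * S / 100  (simplified USLE)
R * K = 1211 * 0.092 = 111.412
E = 111.412 * 34.1 / 100 = 37.99 t/ha

37.99


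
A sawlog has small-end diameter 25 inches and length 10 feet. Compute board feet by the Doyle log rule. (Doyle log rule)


Doyle: BF = (D - 4)^2 * L / 16
Adjusted diameter = 25 - 4 = 21 in
(D-4)^2 = 21^2 = 441
BF = 441 * 10 / 16 = 276 BF

276


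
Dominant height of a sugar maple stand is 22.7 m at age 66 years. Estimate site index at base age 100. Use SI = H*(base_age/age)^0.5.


Formula: SI = H_dom * (base_age / age)^0.5
Age ratio = 100 / 66 = 1.51515
sqrt(age_ratio) = 1.23091
SI = 22.7 * 1.23091 = 27.9 m

27.9


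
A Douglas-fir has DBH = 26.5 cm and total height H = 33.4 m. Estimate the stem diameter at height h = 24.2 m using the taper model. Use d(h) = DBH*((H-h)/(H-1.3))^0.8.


Taper: d(h) = DBH * ((H - h) / (H - 1.3))^0.8
Numerator = H - h = 33.4 - 24.2 = 9.2 m
Denominator = H - 1.3 = 33.4 - 1.3 = 32.1 m
Ratio = 9.2 / 32.1 = 0.2866
d = 26.5 * 0.2866^0.8 = 9.8 cm

9.8


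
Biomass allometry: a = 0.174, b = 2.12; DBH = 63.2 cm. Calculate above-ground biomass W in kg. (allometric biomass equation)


Formula: W = a * DBH^b  (allometric power law)
DBH^b = 63.2^2.12 = 6569.3168
W = 0.174 * 6569.3168 = 1143.1 kg

1143.1


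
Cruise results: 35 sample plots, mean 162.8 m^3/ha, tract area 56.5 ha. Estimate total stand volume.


Formula: Total Volume = Mean Volume per ha * Total Area
Total Volume = 162.8 m^3/ha * 56.5 ha
Total Volume = 9198 m^3

9198


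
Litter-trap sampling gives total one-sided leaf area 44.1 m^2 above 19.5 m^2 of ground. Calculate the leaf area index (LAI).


Formula: LAI = total leaf area / ground area  (dimensionless)
LAI = 44.1 m^2 / 19.5 m^2
LAI = 2.26

2.26


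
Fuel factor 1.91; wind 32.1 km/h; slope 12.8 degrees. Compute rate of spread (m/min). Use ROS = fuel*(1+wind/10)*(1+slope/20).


Formula: ROS = fuel * (1 + wind/10) * (1 + slope/20)
Wind factor = 1 + 32.1/10 = 4.21
Slope factor = 1 + 12.8/20 = 1.64
ROS = 1.91 * 4.21 * 1.64 = 13.19 m/min

13.19


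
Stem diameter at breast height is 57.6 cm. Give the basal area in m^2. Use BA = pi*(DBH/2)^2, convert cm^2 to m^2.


Formula: BA = pi * (DBH/2)^2 / 10000  (cm^2 to m^2)
Radius = DBH/2 = 57.6/2 = 28.8 cm
BA = pi * 28.8^2 / 10000
   = 2605.7626 cm^2 / 10000
   = 0.2606 m^2

0.2606


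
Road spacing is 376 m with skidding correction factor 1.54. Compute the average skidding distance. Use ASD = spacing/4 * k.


Formula: ASD = (spacing / 4) * correction
Uncorrected distance = spacing / 4 = 376 / 4 = 94 m
ASD = 94 * 1.54 = 145 m

145


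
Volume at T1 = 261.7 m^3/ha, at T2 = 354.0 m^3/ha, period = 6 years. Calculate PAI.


Formula: PAI = (V_T2 - V_T1) / (T2 - T1)
Volume increment = 354.0 - 261.7 = 92.3 m^3/ha
PAI = 92.3 / 6 = 15.38 m^3/ha/year

15.38


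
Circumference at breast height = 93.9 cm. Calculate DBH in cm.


Formula: DBH = C / pi
DBH = 93.9 / pi
pi = 3.14159...
DBH = 29.9 cm

29.9


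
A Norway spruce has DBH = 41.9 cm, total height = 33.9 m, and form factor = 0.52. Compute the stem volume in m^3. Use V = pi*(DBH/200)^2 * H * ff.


Formula: V = pi * (DBH/200)^2 * H * ff
Radius = DBH/200 = 41.9/200 = 0.2095 m
Radius^2 = 0.2095^2 = 0.04389025 m^2
V = pi * 0.04389025 * 33.9 * 0.52
V = 2.431 m^3

2.431


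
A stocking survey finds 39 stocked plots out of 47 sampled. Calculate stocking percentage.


Formula: Stocking % = stocked plots / total plots * 100
Stocking = 39 / 47 * 100
Stocking = 0.8298 * 100 = 83.0%

83.0


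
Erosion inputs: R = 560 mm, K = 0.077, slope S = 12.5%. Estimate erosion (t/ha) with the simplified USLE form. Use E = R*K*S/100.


Formula: E = R * K * S / 100  (simplified USLE)
R * K = 560 * 0.077 = 43.12
E = 43.12 * 12.5 / 100 = 5.39 t/ha

5.39


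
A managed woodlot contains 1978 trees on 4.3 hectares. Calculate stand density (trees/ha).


Formula: Stand Density = N_trees / Area_ha
Density = 1978 trees / 4.3 ha
Density = 460 trees/ha

460


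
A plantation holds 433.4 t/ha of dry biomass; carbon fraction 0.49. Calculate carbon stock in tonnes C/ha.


Formula: Carbon Stock = Biomass * Carbon Fraction
C = 433.4 t/ha * 0.49
C = 212.4 t C/ha

212.4


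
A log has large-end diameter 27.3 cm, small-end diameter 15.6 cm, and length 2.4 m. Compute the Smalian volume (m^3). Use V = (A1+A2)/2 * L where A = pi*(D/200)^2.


Smalian: V = (A1 + A2)/2 * L,  A = pi*(D/200)^2
A1 = pi*(27.3/200)^2 = 0.058535 m^2
A2 = pi*(15.6/200)^2 = 0.019113 m^2
V = (0.058535+0.019113)/2*2.4 = 0.0932 m^3

0.0932


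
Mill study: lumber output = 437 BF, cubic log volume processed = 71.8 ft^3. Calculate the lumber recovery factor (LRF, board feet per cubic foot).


Formula: LRF = Lumber Output (BF) / Log Input (ft^3)
LRF = 437 BF / 71.8 ft^3
LRF = 6.09 BF/ft^3

6.09


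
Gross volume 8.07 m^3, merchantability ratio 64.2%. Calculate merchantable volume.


Formula: MV = V_total * (merchantable_pct / 100)
Merchantable fraction = 64.2% / 100 = 0.642
MV = 8.07 m^3 * 0.642 = 5.181 m^3

5.181


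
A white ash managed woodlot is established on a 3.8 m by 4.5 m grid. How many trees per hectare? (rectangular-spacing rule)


Formula: TPH = 10000 m^2/ha / (spacing_x * spacing_y)
Area per tree = 3.8 m * 4.5 m = 17.1 m^2
TPH = 10000 / 17.1 = 585 trees/ha

585


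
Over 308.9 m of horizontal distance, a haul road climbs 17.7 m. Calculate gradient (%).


Formula: Gradient = rise / run * 100
Gradient = 17.7 / 308.9 * 100 = 5.7%

5.7


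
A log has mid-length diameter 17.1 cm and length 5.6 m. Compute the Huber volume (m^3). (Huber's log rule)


Huber: V = Am * L,  Am = pi*(Dm/200)^2
Am = pi*(17.1/200)^2 = 0.022966 m^2
V = 0.022966*5.6 = 0.1286 m^3

0.1286


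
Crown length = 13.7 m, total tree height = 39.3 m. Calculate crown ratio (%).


Formula: Crown Ratio = (Crown Length / Total Height) * 100
CR = (13.7 m / 39.3 m) * 100
CR = 0.3486 * 100 = 34.9%

34.9


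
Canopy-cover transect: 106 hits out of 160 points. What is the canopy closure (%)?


Formula: Canopy closure = covered points / total points * 100
Closure = 106 / 160 * 100
Closure = 0.6625 * 100 = 66.3%

66.3


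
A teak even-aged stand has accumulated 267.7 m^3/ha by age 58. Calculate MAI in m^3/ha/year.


Formula: MAI = Total Volume / Stand Age
MAI = 267.7 m^3/ha / 58 years
MAI = 4.62 m^3/ha/year

4.62


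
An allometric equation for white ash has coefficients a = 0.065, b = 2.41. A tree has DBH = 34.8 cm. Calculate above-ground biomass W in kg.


Formula: W = a * DBH^b  (allometric power law)
DBH^b = 34.8^2.41 = 5190.4615
W = 0.065 * 5190.4615 = 337.4 kg

337.4


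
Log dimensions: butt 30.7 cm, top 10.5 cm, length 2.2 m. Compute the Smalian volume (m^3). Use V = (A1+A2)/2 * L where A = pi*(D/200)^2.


Smalian: V = (A1 + A2)/2 * L,  A = pi*(D/200)^2
A1 = pi*(30.7/200)^2 = 0.074023 m^2
A2 = pi*(10.5/200)^2 = 0.008659 m^2
V = (0.074023+0.008659)/2*2.2 = 0.091 m^3

0.091


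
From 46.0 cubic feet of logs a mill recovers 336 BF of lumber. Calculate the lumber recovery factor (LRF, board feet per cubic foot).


Formula: LRF = Lumber Output (BF) / Log Input (ft^3)
LRF = 336 BF / 46.0 ft^3
LRF = 7.3 BF/ft^3

7.3


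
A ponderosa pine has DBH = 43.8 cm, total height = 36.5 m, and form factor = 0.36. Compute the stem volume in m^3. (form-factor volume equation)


Formula: V = pi * (DBH/200)^2 * H * ff
Radius = DBH/200 = 43.8/200 = 0.219 m
Radius^2 = 0.219^2 = 0.047961 m^2
V = pi * 0.047961 * 36.5 * 0.36
V = 1.98 m^3

1.98


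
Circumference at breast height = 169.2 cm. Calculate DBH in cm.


Formula: DBH = C / pi
DBH = 169.2 / pi
pi = 3.14159...
DBH = 53.9 cm

53.9


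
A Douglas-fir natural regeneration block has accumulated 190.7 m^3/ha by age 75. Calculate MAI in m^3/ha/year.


Formula: MAI = Total Volume / Stand Age
MAI = 190.7 m^3/ha / 75 years
MAI = 2.54 m^3/ha/year

2.54


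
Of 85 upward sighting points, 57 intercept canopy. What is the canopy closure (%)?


Formula: Canopy closure = covered points / total points * 100
Closure = 57 / 85 * 100
Closure = 0.6706 * 100 = 67.1%

67.1


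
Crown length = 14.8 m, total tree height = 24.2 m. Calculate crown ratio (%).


Formula: Crown Ratio = (Crown Length / Total Height) * 100
CR = (14.8 m / 24.2 m) * 100
CR = 0.6116 * 100 = 61.2%

61.2


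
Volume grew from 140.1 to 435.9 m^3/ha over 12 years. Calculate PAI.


Formula: PAI = (V_T2 - V_T1) / (T2 - T1)
Volume increment = 435.9 - 140.1 = 295.8 m^3/ha
PAI = 295.8 / 12 = 24.65 m^3/ha/year

24.65


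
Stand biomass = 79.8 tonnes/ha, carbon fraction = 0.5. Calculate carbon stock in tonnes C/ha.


Formula: Carbon Stock = Biomass * Carbon Fraction
C = 79.8 t/ha * 0.5
C = 39.9 t C/ha

39.9


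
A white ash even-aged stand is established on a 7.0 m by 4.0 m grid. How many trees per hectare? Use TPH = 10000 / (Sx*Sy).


Formula: TPH = 10000 m^2/ha / (spacing_x * spacing_y)
Area per tree = 7.0 m * 4.0 m = 28.0 m^2
TPH = 10000 / 28.0 = 357 trees/ha

357


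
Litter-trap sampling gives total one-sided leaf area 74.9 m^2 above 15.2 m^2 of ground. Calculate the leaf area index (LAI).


Formula: LAI = total leaf area / ground area  (dimensionless)
LAI = 74.9 m^2 / 15.2 m^2
LAI = 4.93

4.93


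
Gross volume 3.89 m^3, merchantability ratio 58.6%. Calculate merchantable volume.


Formula: MV = V_total * (merchantable_pct / 100)
Merchantable fraction = 58.6% / 100 = 0.586
MV = 3.89 m^3 * 0.586 = 2.28 m^3

2.28


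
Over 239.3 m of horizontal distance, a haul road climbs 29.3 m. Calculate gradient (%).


Formula: Gradient = rise / run * 100
Gradient = 29.3 / 239.3 * 100 = 12.2%

12.2


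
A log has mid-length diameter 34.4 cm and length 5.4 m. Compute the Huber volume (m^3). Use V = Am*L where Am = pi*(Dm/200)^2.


Huber: V = Am * L,  Am = pi*(Dm/200)^2
Am = pi*(34.4/200)^2 = 0.092941 m^2
V = 0.092941*5.4 = 0.5019 m^3

0.5019


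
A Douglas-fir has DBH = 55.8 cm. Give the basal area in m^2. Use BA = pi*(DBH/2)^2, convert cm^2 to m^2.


Formula: BA = pi * (DBH/2)^2 / 10000  (cm^2 to m^2)
Radius = DBH/2 = 55.8/2 = 27.9 cm
BA = pi * 27.9^2 / 10000
   = 2445.4471 cm^2 / 10000
   = 0.2445 m^2

0.2445


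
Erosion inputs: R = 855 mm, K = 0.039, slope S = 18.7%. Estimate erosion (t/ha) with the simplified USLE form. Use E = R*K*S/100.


Formula: E = R * K * S / 100  (simplified USLE)
R * K = 855 * 0.039 = 33.345
E = 33.345 * 18.7 / 100 = 6.24 t/ha

6.24


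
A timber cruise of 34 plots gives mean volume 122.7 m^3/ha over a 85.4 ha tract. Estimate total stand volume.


Formula: Total Volume = Mean Volume per ha * Total Area
Total Volume = 122.7 m^3/ha * 85.4 ha
Total Volume = 10479 m^3

10479


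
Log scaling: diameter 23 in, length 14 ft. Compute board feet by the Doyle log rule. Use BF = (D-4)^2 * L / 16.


Doyle: BF = (D - 4)^2 * L / 16
Adjusted diameter = 23 - 4 = 19 in
(D-4)^2 = 19^2 = 361
BF = 361 * 14 / 16 = 316 BF

316


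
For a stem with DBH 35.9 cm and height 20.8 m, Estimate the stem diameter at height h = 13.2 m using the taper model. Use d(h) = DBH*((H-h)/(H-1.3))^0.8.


Taper: d(h) = DBH * ((H - h) / (H - 1.3))^0.8
Numerator = H - h = 20.8 - 13.2 = 7.6 m
Denominator = H - 1.3 = 20.8 - 1.3 = 19.5 m
Ratio = 7.6 / 19.5 = 0.38974
d = 35.9 * 0.38974^0.8 = 16.9 cm

16.9


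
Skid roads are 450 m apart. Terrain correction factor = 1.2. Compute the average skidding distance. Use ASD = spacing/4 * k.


Formula: ASD = (spacing / 4) * correction
Uncorrected distance = spacing / 4 = 450 / 4 = 112.5 m
ASD = 112.5 * 1.2 = 135 m

135


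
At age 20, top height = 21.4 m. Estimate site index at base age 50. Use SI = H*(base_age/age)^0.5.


Formula: SI = H_dom * (base_age / age)^0.5
Age ratio = 50 / 20 = 2.5
sqrt(age_ratio) = 1.58114
SI = 21.4 * 1.58114 = 33.8 m

33.8


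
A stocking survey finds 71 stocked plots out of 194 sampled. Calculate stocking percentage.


Formula: Stocking % = stocked plots / total plots * 100
Stocking = 71 / 194 * 100
Stocking = 0.366 * 100 = 36.6%

36.6


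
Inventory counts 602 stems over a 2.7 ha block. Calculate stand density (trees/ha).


Formula: Stand Density = N_trees / Area_ha
Density = 602 trees / 2.7 ha
Density = 223 trees/ha

223


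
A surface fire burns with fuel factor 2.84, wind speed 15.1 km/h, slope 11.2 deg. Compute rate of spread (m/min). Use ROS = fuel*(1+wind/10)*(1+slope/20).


Formula: ROS = fuel * (1 + wind/10) * (1 + slope/20)
Wind factor = 1 + 15.1/10 = 2.51
Slope factor = 1 + 11.2/20 = 1.56
ROS = 2.84 * 2.51 * 1.56 = 11.12 m/min

11.12


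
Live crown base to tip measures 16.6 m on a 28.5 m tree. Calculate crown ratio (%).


Formula: Crown Ratio = (Crown Length / Total Height) * 100
CR = (16.6 m / 28.5 m) * 100
CR = 0.5825 * 100 = 58.2%

58.2


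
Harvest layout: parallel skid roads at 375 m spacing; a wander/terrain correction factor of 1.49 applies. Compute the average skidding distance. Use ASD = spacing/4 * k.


Formula: ASD = (spacing / 4) * correction
Uncorrected distance = spacing / 4 = 375 / 4 = 93.75 m
ASD = 93.75 * 1.49 = 140 m

140


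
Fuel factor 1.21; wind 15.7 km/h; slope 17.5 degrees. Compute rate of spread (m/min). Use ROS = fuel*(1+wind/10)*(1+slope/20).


Formula: ROS = fuel * (1 + wind/10) * (1 + slope/20)
Wind factor = 1 + 15.7/10 = 2.57
Slope factor = 1 + 17.5/20 = 1.875
ROS = 1.21 * 2.57 * 1.875 = 5.83 m/min

5.83


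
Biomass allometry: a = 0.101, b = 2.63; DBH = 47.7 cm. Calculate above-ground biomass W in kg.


Formula: W = a * DBH^b  (allometric power law)
DBH^b = 47.7^2.63 = 25971.877
W = 0.101 * 25971.877 = 2623.2 kg

2623.2


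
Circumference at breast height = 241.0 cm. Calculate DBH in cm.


Formula: DBH = C / pi
DBH = 241.0 / pi
pi = 3.14159...
DBH = 76.7 cm

76.7


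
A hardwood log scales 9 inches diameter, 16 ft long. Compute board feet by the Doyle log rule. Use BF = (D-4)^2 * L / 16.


Doyle: BF = (D - 4)^2 * L / 16
Adjusted diameter = 9 - 4 = 5 in
(D-4)^2 = 5^2 = 25
BF = 25 * 16 / 16 = 25 BF

25


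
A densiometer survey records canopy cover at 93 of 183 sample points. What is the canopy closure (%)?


Formula: Canopy closure = covered points / total points * 100
Closure = 93 / 183 * 100
Closure = 0.5082 * 100 = 50.8%

50.8


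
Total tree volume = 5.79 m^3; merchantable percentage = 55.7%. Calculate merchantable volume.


Formula: MV = V_total * (merchantable_pct / 100)
Merchantable fraction = 55.7% / 100 = 0.557
MV = 5.79 m^3 * 0.557 = 3.225 m^3

3.225


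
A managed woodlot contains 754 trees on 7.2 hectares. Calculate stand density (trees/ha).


Formula: Stand Density = N_trees / Area_ha
Density = 754 trees / 7.2 ha
Density = 105 trees/ha

105


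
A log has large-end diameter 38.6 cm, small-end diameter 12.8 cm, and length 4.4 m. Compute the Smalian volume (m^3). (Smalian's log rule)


Smalian: V = (A1 + A2)/2 * L,  A = pi*(D/200)^2
A1 = pi*(38.6/200)^2 = 0.117021 m^2
A2 = pi*(12.8/200)^2 = 0.012868 m^2
V = (0.117021+0.012868)/2*4.4 = 0.2858 m^3

0.2858


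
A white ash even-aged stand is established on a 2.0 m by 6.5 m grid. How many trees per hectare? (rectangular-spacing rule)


Formula: TPH = 10000 m^2/ha / (spacing_x * spacing_y)
Area per tree = 2.0 m * 6.5 m = 13.0 m^2
TPH = 10000 / 13.0 = 769 trees/ha

769


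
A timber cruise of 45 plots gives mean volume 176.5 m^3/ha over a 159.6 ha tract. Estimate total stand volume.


Formula: Total Volume = Mean Volume per ha * Total Area
Total Volume = 176.5 m^3/ha * 159.6 ha
Total Volume = 28169 m^3

28169


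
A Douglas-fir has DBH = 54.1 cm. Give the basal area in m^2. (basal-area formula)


Formula: BA = pi * (DBH/2)^2 / 10000  (cm^2 to m^2)
Radius = DBH/2 = 54.1/2 = 27.05 cm
BA = pi * 27.05^2 / 10000
   = 2298.7112 cm^2 / 10000
   = 0.2299 m^2

0.2299


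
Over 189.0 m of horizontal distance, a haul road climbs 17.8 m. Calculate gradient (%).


Formula: Gradient = rise / run * 100
Gradient = 17.8 / 189.0 * 100 = 9.4%

9.4


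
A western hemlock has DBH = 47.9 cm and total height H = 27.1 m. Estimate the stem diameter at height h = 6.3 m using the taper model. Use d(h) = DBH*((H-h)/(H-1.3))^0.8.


Taper: d(h) = DBH * ((H - h) / (H - 1.3))^0.8
Numerator = H - h = 27.1 - 6.3 = 20.8 m
Denominator = H - 1.3 = 27.1 - 1.3 = 25.8 m
Ratio = 20.8 / 25.8 = 0.8062
d = 47.9 * 0.8062^0.8 = 40.3 cm

40.3


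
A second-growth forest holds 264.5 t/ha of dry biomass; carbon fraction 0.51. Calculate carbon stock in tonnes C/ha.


Formula: Carbon Stock = Biomass * Carbon Fraction
C = 264.5 t/ha * 0.51
C = 134.9 t C/ha

134.9


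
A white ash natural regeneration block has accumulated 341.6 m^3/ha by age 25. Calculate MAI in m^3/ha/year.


Formula: MAI = Total Volume / Stand Age
MAI = 341.6 m^3/ha / 25 years
MAI = 13.66 m^3/ha/year

13.66


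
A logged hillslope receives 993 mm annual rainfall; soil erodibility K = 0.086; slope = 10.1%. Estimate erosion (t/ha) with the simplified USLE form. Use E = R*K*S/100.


Formula: E = R * K * S / 100  (simplified USLE)
R * K = 993 * 0.086 = 85.398
E = 85.398 * 10.1 / 100 = 8.63 t/ha

8.63


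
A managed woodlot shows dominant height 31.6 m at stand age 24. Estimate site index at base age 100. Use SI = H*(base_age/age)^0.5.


Formula: SI = H_dom * (base_age / age)^0.5
Age ratio = 100 / 24 = 4.16667
sqrt(age_ratio) = 2.04124
SI = 31.6 * 2.04124 = 64.5 m

64.5


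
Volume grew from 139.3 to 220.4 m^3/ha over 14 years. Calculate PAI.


Formula: PAI = (V_T2 - V_T1) / (T2 - T1)
Volume increment = 220.4 - 139.3 = 81.1 m^3/ha
PAI = 81.1 / 14 = 5.79 m^3/ha/year

5.79


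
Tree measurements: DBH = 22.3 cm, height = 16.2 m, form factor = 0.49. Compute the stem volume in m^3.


Formula: V = pi * (DBH/200)^2 * H * ff
Radius = DBH/200 = 22.3/200 = 0.1115 m
Radius^2 = 0.1115^2 = 0.01243225 m^2
V = pi * 0.01243225 * 16.2 * 0.49
V = 0.31 m^3

0.31
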